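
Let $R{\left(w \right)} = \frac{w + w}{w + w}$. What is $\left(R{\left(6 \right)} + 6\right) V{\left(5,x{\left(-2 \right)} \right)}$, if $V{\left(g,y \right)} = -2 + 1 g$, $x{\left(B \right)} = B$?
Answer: $21$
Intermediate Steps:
$V{\left(g,y \right)} = -2 + g$
$R{\left(w \right)} = 1$ ($R{\left(w \right)} = \frac{2 w}{2 w} = 2 w \frac{1}{2 w} = 1$)
$\left(R{\left(6 \right)} + 6\right) V{\left(5,x{\left(-2 \right)} \right)} = \left(1 + 6\right) \left(-2 + 5\right) = 7 \cdot 3 = 21$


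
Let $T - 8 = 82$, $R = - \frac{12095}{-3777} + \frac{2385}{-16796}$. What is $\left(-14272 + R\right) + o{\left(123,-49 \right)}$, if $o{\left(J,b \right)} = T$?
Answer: $- \frac{899490554069}{63438492} \approx -14179.0$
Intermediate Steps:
$R = \frac{194139475}{63438492}$ ($R = \left(-12095\right) \left(- \frac{1}{3777}\right) + 2385 \left(- \frac{1}{16796}\right) = \frac{12095}{3777} - \frac{2385}{16796} = \frac{194139475}{63438492} \approx 3.0603$)
$T = 90$ ($T = 8 + 82 = 90$)
$o{\left(J,b \right)} = 90$
$\left(-14272 + R\right) + o{\left(123,-49 \right)} = \left(-14272 + \frac{194139475}{63438492}\right) + 90 = - \frac{905200018349}{63438492} + 90 = - \frac{899490554069}{63438492}$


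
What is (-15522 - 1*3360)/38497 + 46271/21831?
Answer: 1369081745/840428007 ≈ 1.6290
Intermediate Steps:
(-15522 - 1*3360)/38497 + 46271/21831 = (-15522 - 3360)*(1/38497) + 46271*(1/21831) = -18882*1/38497 + 46271/21831 = -18882/38497 + 46271/21831 = 1369081745/840428007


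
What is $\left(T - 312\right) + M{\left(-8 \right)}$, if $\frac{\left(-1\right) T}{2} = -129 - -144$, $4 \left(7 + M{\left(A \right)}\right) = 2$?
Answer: $- \frac{697}{2} \approx -348.5$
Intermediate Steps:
$M{\left(A \right)} = - \frac{13}{2}$ ($M{\left(A \right)} = -7 + \frac{1}{4} \cdot 2 = -7 + \frac{1}{2} = - \frac{13}{2}$)
$T = -30$ ($T = - 2 \left(-129 - -144\right) = - 2 \left(-129 + 144\right) = \left(-2\right) 15 = -30$)
$\left(T - 312\right) + M{\left(-8 \right)} = \left(-30 - 312\right) - \frac{13}{2} = -342 - \frac{13}{2} = - \frac{697}{2}$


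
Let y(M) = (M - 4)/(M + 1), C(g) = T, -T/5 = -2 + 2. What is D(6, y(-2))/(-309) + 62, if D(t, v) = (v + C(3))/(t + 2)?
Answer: 25543/412 ≈ 61.998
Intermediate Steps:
T = 0 (T = -5*(-2 + 2) = -5*0 = 0)
C(g) = 0
y(M) = (-4 + M)/(1 + M)
D(t, v) = v/(2 + t) (D(t, v) = (v + 0)/(t + 2) = v/(2 + t))
D(6, y(-2))/(-309) + 62 = (((-4 - 2)/(1 - 2))/(2 + 6))/(-309) + 62 = ((-6/(-1))/8)*(-1/309) + 62 = (-1*(-6)*(⅛))*(-1/309) + 62 = (6*(⅛))*(-1/309) + 62 = (¾)*(-1/309) + 62 = -1/412 + 62 = 25543/412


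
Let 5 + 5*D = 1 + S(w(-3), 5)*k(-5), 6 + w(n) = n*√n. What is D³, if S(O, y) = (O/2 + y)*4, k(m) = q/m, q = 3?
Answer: 8624/3125 + 87048*I*√3/15625 ≈ 2.7597 + 9.6494*I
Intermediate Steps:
w(n) = -6 + n^(3/2) (w(n) = -6 + n*√n = -6 + n^(3/2))
k(m) = 3/m
S(O, y) = 2*O + 4*y (S(O, y) = (O*(½) + y)*4 = (O/2 + y)*4 = (y + O/2)*4 = 2*O + 4*y)
D = -44/25 + 18*I*√3/25 (D = -1 + (1 + (2*(-6 + (-3)^(3/2)) + 4*5)*(3/(-5)))/5 = -1 + (1 + (2*(-6 - 3*I*√3) + 20)*(3*(-⅕)))/5 = -1 + (1 + ((-12 - 6*I*√3) + 20)*(-⅗))/5 = -1 + (1 + (8 - 6*I*√3)*(-⅗))/5 = -1 + (1 + (-24/5 + 18*I*√3/5))/5 = -1 + (-19/5 + 18*I*√3/5)/5 = -1 + (-19/25 + 18*I*√3/25) = -44/25 + 18*I*√3/25 ≈ -1.76 + 1.2471*I)
D³ = (-44/25 + 18*I*√3/25)³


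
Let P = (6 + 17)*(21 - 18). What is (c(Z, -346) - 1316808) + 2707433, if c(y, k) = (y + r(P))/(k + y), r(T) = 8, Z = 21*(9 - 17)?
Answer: 357390705/257 ≈ 1.3906e+6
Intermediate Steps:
Z = -168 (Z = 21*(-8) = -168)
P = 69 (P = 23*3 = 69)
c(y, k) = (8 + y)/(k + y) (c(y, k) = (y + 8)/(k + y) = (8 + y)/(k + y))
(c(Z, -346) - 1316808) + 2707433 = ((8 - 168)/(-346 - 168) - 1316808) + 2707433 = (-160/(-514) - 1316808) + 2707433 = (-1/514*(-160) - 1316808) + 2707433 = (80/257 - 1316808) + 2707433 = -338419576/257 + 2707433 = 357390705/257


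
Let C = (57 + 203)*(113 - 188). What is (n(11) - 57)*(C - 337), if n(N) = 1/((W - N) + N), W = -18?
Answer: 20372599/18 ≈ 1.1318e+6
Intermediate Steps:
n(N) = -1/18 (n(N) = 1/((-18 - N) + N) = 1/(-18) = -1/18)
C = -19500 (C = 260*(-75) = -19500)
(n(11) - 57)*(C - 337) = (-1/18 - 57)*(-19500 - 337) = -1027/18*(-19837) = 20372599/18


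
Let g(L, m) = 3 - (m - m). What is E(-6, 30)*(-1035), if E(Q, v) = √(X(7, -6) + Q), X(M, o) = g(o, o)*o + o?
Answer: -1035*I*√30 ≈ -5668.9*I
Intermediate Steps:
g(L, m) = 3 (g(L, m) = 3 - 1*0 = 3 + 0 = 3)
X(M, o) = 4*o (X(M, o) = 3*o + o = 4*o)
E(Q, v) = √(-24 + Q) (E(Q, v) = √(4*(-6) + Q) = √(-24 + Q))
E(-6, 30)*(-1035) = √(-24 - 6)*(-1035) = √(-30)*(-1035) = (I*√30)*(-1035) = -1035*I*√30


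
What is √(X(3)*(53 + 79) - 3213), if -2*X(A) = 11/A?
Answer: I*√3455 ≈ 58.779*I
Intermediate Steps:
X(A) = -11/(2*A)
√(X(3)*(53 + 79) - 3213) = √((-11/2/3)*(53 + 79) - 3213) = √(-11/2*⅓*132 - 3213) = √(-11/6*132 - 3213) = √(-242 - 3213) = √(-3455) = I*√3455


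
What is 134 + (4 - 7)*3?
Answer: 125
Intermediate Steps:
134 + (4 - 7)*3 = 134 - 3*3 = 134 - 9 = 125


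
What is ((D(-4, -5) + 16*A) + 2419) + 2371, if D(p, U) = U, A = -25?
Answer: 4385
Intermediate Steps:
((D(-4, -5) + 16*A) + 2419) + 2371 = ((-5 + 16*(-25)) + 2419) + 2371 = ((-5 - 400) + 2419) + 2371 = (-405 + 2419) + 2371 = 2014 + 2371 = 4385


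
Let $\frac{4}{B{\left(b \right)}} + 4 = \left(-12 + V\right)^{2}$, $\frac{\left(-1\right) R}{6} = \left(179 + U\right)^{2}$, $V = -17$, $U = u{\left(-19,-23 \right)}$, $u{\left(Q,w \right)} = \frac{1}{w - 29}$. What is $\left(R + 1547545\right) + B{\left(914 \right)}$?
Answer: $\frac{1533735623249}{1131624} \approx 1.3553 \cdot 10^{6}$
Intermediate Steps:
$u{\left(Q,w \right)} = \frac{1}{-29 + w}$
$U = - \frac{1}{52}$ ($U = \frac{1}{-29 - 23} = \frac{1}{-52} = - \frac{1}{52} \approx -0.019231$)
$R = - \frac{259860747}{1352}$ ($R = - 6 \left(179 - \frac{1}{52}\right)^{2} = - 6 \left(\frac{9307}{52}\right)^{2} = \left(-6\right) \frac{86620249}{2704} = - \frac{259860747}{1352} \approx -1.922 \cdot 10^{5}$)
$B{\left(b \right)} = \frac{4}{837}$ ($B{\left(b \right)} = \frac{4}{-4 + \left(-12 - 17\right)^{2}} = \frac{4}{-4 + \left(-29\right)^{2}} = \frac{4}{-4 + 841} = \frac{4}{837}$)
$\left(R + 1547545\right) + B{\left(914 \right)} = \left(- \frac{259860747}{1352} + 1547545\right) + \frac{4}{837} = \frac{1832420093}{1352} + \frac{4}{837} = \frac{1533735623249}{1131624}$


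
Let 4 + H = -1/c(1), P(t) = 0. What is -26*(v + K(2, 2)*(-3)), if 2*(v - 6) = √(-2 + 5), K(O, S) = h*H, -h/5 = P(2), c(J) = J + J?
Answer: -156 - 13*√3 ≈ -178.52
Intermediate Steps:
c(J) = 2*J
h = 0 (h = -5*0 = 0)
H = -9/2 (H = -4 - 1/(2*1) = -4 - 1/2 = -4 - 1*½ = -4 - ½ = -9/2 ≈ -4.5000)
K(O, S) = 0 (K(O, S) = 0*(-9/2) = 0)
v = 6 + √3/2 (v = 6 + √(-2 + 5)/2 = 6 + √3/2 ≈ 6.8660)
-26*(v + K(2, 2)*(-3)) = -26*((6 + √3/2) + 0*(-3)) = -26*((6 + √3/2) + 0) = -26*(6 + √3/2) = -156 - 13*√3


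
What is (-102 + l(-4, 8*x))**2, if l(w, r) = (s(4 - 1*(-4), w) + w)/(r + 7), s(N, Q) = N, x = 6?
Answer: 31427236/3025 ≈ 10389.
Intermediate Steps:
l(w, r) = (8 + w)/(7 + r) (l(w, r) = ((4 - 1*(-4)) + w)/(r + 7) = ((4 + 4) + w)/(7 + r) = (8 + w)/(7 + r))
(-102 + l(-4, 8*x))**2 = (-102 + (8 - 4)/(7 + 8*6))**2 = (-102 + 4/(7 + 48))**2 = (-102 + 4/55)**2 = (-5606/55)**2 = 31427236/3025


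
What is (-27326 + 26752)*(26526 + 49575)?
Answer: -43681974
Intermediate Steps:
(-27326 + 26752)*(26526 + 49575) = -574*76101 = -43681974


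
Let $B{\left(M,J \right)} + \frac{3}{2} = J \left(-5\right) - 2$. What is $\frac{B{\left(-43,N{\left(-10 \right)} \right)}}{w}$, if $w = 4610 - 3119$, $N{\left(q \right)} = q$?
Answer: $\frac{31}{994} \approx 0.031187$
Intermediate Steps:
$B{\left(M,J \right)} = - \frac{7}{2} - 5 J$ ($B{\left(M,J \right)} = - \frac{3}{2} + \left(J \left(-5\right) - 2\right) = - \frac{3}{2} - \left(2 + 5 J\right) = - \frac{7}{2} - 5 J$)
$w = 1491$ ($w = 4610 - 3119 = 1491$)
$\frac{B{\left(-43,N{\left(-10 \right)} \right)}}{w} = \frac{- \frac{7}{2} - -50}{1491} = \left(- \frac{7}{2} + 50\right) \frac{1}{1491} = \frac{93}{2} \cdot \frac{1}{1491} = \frac{31}{994}$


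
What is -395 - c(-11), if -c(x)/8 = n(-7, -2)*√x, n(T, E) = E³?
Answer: -395 - 64*I*√11 ≈ -395.0 - 212.26*I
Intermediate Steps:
c(x) = 64*√x (c(x) = -8*(-2)³*√x = -(-64)*√x = 64*√x)
-395 - c(-11) = -395 - 64*√(-11) = -395 - 64*I*√11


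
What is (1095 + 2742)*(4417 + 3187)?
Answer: 29176548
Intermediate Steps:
(1095 + 2742)*(4417 + 3187) = 3837*7604 = 29176548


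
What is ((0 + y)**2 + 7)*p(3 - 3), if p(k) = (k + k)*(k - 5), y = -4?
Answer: 0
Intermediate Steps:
p(k) = 2*k*(-5 + k) (p(k) = (2*k)*(-5 + k) = 2*k*(-5 + k))
((0 + y)**2 + 7)*p(3 - 3) = ((0 - 4)**2 + 7)*(2*(3 - 3)*(-5 + (3 - 3))) = ((-4)**2 + 7)*(2*0*(-5 + 0)) = (16 + 7)*(2*0*(-5)) = 23*0 = 0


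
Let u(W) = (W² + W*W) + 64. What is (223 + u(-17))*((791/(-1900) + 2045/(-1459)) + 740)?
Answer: 354012396563/554420 ≈ 6.3853e+5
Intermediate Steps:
u(W) = 64 + 2*W² (u(W) = (W² + W²) + 64 = 2*W² + 64 = 64 + 2*W²)
(223 + u(-17))*((791/(-1900) + 2045/(-1459)) + 740) = (223 + (64 + 2*(-17)²))*((791/(-1900) + 2045/(-1459)) + 740) = (223 + (64 + 2*289))*((791*(-1/1900) + 2045*(-1/1459)) + 740) = (223 + (64 + 578))*((-791/1900 - 2045/1459) + 740) = (223 + 642)*(-5039569/2772100 + 740) = 865*(2046314431/2772100) = 354012396563/554420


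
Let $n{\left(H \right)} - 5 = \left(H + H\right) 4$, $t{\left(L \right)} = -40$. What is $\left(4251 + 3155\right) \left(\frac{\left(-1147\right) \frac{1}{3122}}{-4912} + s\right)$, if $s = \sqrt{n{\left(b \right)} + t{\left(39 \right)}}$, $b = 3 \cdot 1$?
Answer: $\frac{606763}{1095376} + 7406 i \sqrt{11} \approx 0.55393 + 24563.0 i$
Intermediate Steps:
$b = 3$
$n{\left(H \right)} = 5 + 8 H$ ($n{\left(H \right)} = 5 + \left(H + H\right) 4 = 5 + 2 H 4 = 5 + 8 H$)
$s = i \sqrt{11}$ ($s = \sqrt{\left(5 + 8 \cdot 3\right) - 40} = \sqrt{\left(5 + 24\right) - 40} = \sqrt{29 - 40} = \sqrt{-11} = i \sqrt{11} \approx 3.3166 i$)
$\left(4251 + 3155\right) \left(\frac{\left(-1147\right) \frac{1}{3122}}{-4912} + s\right) = \left(4251 + 3155\right) \left(\frac{\left(-1147\right) \frac{1}{3122}}{-4912} + i \sqrt{11}\right) = 7406 \left(\left(-1147\right) \frac{1}{3122} \left(- \frac{1}{4912}\right) + i \sqrt{11}\right) = 7406 \left(\left(- \frac{1147}{3122}\right) \left(- \frac{1}{4912}\right) + i \sqrt{11}\right) = 7406 \left(\frac{1147}{15335264} + i \sqrt{11}\right) = \frac{606763}{1095376} + 7406 i \sqrt{11}$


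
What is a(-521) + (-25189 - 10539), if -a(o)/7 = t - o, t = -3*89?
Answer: -37506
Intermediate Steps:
t = -267
a(o) = 1869 + 7*o (a(o) = -7*(-267 - o) = 1869 + 7*o)
a(-521) + (-25189 - 10539) = (1869 + 7*(-521)) + (-25189 - 10539) = (1869 - 3647) - 35728 = -1778 - 35728 = -37506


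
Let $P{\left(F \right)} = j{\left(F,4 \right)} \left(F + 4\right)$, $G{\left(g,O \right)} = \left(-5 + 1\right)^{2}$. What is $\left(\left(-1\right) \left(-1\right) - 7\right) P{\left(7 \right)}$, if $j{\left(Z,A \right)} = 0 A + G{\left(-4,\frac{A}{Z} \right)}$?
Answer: $-1056$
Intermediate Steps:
$G{\left(g,O \right)} = 16$ ($G{\left(g,O \right)} = \left(-4\right)^{2} = 16$)
$j{\left(Z,A \right)} = 16$ ($j{\left(Z,A \right)} = 0 A + 16 = 0 + 16 = 16$)
$P{\left(F \right)} = 64 + 16 F$ ($P{\left(F \right)} = 16 \left(F + 4\right) = 16 \left(4 + F\right) = 64 + 16 F$)
$\left(\left(-1\right) \left(-1\right) - 7\right) P{\left(7 \right)} = \left(\left(-1\right) \left(-1\right) - 7\right) \left(64 + 16 \cdot 7\right) = \left(1 - 7\right) \left(64 + 112\right) = \left(-6\right) 176 = -1056$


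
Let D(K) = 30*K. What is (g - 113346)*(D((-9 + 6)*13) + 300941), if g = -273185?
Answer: -115870784401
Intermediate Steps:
(g - 113346)*(D((-9 + 6)*13) + 300941) = (-273185 - 113346)*(30*((-9 + 6)*13) + 300941) = -386531*(30*(-3*13) + 300941) = -386531*(30*(-39) + 300941) = -386531*(-1170 + 300941) = -386531*299771 = -115870784401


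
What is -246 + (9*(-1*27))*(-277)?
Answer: 67065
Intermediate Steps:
-246 + (9*(-1*27))*(-277) = -246 + (9*(-27))*(-277) = -246 - 243*(-277) = -246 + 67311 = 67065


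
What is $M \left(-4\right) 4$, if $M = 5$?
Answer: $-80$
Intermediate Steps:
$M \left(-4\right) 4 = 5 \left(-4\right) 4 = \left(-20\right) 4 = -80$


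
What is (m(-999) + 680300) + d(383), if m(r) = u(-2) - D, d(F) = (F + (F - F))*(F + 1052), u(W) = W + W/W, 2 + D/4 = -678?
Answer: 1232624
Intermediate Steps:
D = -2720 (D = -8 + 4*(-678) = -8 - 2712 = -2720)
u(W) = 1 + W (u(W) = W + 1 = 1 + W)
d(F) = F*(1052 + F) (d(F) = (F + 0)*(1052 + F) = F*(1052 + F))
m(r) = 2719 (m(r) = (1 - 2) - 1*(-2720) = -1 + 2720 = 2719)
(m(-999) + 680300) + d(383) = (2719 + 680300) + 383*(1052 + 383) = 683019 + 383*1435 = 683019 + 549605 = 1232624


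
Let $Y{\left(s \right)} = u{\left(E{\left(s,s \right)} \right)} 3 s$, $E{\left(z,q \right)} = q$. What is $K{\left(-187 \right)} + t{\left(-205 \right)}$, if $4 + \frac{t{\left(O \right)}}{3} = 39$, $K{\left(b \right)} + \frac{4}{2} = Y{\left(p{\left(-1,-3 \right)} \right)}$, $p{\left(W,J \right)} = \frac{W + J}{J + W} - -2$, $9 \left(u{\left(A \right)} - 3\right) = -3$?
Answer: $127$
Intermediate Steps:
$u{\left(A \right)} = \frac{8}{3}$ ($u{\left(A \right)} = 3 + \frac{1}{9} \left(-3\right) = 3 - \frac{1}{3} = \frac{8}{3}$)
$p{\left(W,J \right)} = 3$ ($p{\left(W,J \right)} = \frac{J + W}{J + W} + 2 = 1 + 2 = 3$)
$Y{\left(s \right)} = 8 s$ ($Y{\left(s \right)} = \frac{8}{3} \cdot 3 s = 8 s$)
$K{\left(b \right)} = 22$ ($K{\left(b \right)} = -2 + 8 \cdot 3 = -2 + 24 = 22$)
$t{\left(O \right)} = 105$ ($t{\left(O \right)} = -12 + 3 \cdot 39 = -12 + 117 = 105$)
$K{\left(-187 \right)} + t{\left(-205 \right)} = 22 + 105 = 127$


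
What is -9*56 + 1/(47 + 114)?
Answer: -81143/161 ≈ -503.99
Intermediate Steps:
-9*56 + 1/(47 + 114) = -504 + 1/161 = -81143/161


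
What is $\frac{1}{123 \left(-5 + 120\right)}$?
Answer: $\frac{1}{14145} \approx 7.0696 \cdot 10^{-5}$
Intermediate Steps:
$\frac{1}{123 \left(-5 + 120\right)} = \frac{1}{123 \cdot 115} = \frac{1}{14145}$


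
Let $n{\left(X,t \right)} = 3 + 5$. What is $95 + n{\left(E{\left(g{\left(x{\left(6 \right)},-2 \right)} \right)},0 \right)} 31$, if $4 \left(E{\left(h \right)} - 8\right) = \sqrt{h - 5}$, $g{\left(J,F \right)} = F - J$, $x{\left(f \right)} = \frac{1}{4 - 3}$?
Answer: $343$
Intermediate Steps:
$x{\left(f \right)} = 1$ ($x{\left(f \right)} = 1^{-1} = 1$)
$E{\left(h \right)} = 8 + \frac{\sqrt{-5 + h}}{4}$ ($E{\left(h \right)} = 8 + \frac{\sqrt{h - 5}}{4} = 8 + \frac{\sqrt{-5 + h}}{4}$)
$n{\left(X,t \right)} = 8$
$95 + n{\left(E{\left(g{\left(x{\left(6 \right)},-2 \right)} \right)},0 \right)} 31 = 95 + 8 \cdot 31 = 95 + 248 = 343$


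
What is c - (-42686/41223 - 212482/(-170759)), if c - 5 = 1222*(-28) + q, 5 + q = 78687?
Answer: 44719816508605/1005599751 ≈ 44471.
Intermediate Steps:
q = 78682 (q = -5 + 78687 = 78682)
c = 44471 (c = 5 + (1222*(-28) + 78682) = 5 + (-34216 + 78682) = 5 + 44466 = 44471)
c - (-42686/41223 - 212482/(-170759)) = 44471 - (-42686/41223 - 212482/(-170759)) = 44471 - (-42686*1/41223 - 212482*(-1/170759)) = 44471 - (-6098/5889 + 212482/170759) = 44471 - 1*210018116/1005599751 = 44471 - 210018116/1005599751 = 44719816508605/1005599751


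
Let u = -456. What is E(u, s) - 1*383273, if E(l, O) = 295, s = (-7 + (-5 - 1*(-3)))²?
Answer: -382978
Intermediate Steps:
s = 81 (s = (-7 + (-5 + 3))² = (-7 - 2)² = (-9)² = 81)
E(u, s) - 1*383273 = 295 - 1*383273 = 295 - 383273 = -382978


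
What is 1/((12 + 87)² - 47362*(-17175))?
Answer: 1/645110175 ≈ 1.5501e-9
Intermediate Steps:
1/((12 + 87)² - 47362*(-17175)) = -1/17175/(99² - 47362) = -1/17175/(9801 - 47362) = -1/17175/(-37561) = -1/37561*(-1/17175) = 1/645110175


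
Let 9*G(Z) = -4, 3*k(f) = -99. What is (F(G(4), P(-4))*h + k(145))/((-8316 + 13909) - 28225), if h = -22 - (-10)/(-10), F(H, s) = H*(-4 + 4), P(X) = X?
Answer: 11/7544 ≈ 0.0014581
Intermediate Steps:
k(f) = -33 (k(f) = (⅓)*(-99) = -33)
G(Z) = -4/9 (G(Z) = (⅑)*(-4) = -4/9)
F(H, s) = 0 (F(H, s) = H*0 = 0)
h = -23 (h = -22 - (-10)*(-1)/10 = -22 - 1*1 = -22 - 1 = -23)
(F(G(4), P(-4))*h + k(145))/((-8316 + 13909) - 28225) = (0*(-23) - 33)/((-8316 + 13909) - 28225) = (0 - 33)/(5593 - 28225) = -33/(-22632) = -33*(-1/22632) = 11/7544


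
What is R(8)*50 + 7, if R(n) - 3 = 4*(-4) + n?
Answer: -243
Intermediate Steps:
R(n) = -13 + n (R(n) = 3 + (4*(-4) + n) = 3 + (-16 + n) = -13 + n)
R(8)*50 + 7 = (-13 + 8)*50 + 7 = -5*50 + 7 = -250 + 7 = -243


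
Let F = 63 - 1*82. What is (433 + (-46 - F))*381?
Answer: 154686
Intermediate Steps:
F = -19 (F = 63 - 82 = -19)
(433 + (-46 - F))*381 = (433 + (-46 - 1*(-19)))*381 = (433 + (-46 + 19))*381 = (433 - 27)*381 = 406*381 = 154686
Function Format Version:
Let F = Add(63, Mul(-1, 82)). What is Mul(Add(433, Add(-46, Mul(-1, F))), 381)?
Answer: 154686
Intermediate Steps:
F = -19 (F = Add(63, -82) = -19)
Mul(Add(433, Add(-46, Mul(-1, F))), 381) = Mul(Add(433, Add(-46, Mul(-1, -19))), 381) = Mul(Add(433, Add(-46, 19)), 381) = Mul(Add(433, -27), 381) = Mul(406, 381) = 154686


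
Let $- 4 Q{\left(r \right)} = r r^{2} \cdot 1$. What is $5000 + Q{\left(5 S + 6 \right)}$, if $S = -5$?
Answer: $\frac{26859}{4} \approx 6714.8$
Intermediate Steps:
$Q{\left(r \right)} = - \frac{r^{3}}{4}$ ($Q{\left(r \right)} = - \frac{r r^{2} \cdot 1}{4} = - \frac{r^{3} \cdot 1}{4} = - \frac{r^{3}}{4}$)
$5000 + Q{\left(5 S + 6 \right)} = 5000 - \frac{\left(5 \left(-5\right) + 6\right)^{3}}{4} = 5000 - \frac{\left(-25 + 6\right)^{3}}{4} = 5000 - \frac{\left(-19\right)^{3}}{4} = 5000 - - \frac{6859}{4} = 5000 + \frac{6859}{4} = \frac{26859}{4}$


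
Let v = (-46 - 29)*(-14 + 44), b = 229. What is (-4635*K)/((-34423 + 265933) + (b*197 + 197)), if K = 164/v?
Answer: 4223/3460250 ≈ 0.0012204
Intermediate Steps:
v = -2250 (v = -75*30 = -2250)
K = -82/1125 (K = 164/(-2250) = 164*(-1/2250) = -82/1125 ≈ -0.072889)
(-4635*K)/((-34423 + 265933) + (b*197 + 197)) = (-4635*(-82/1125))/((-34423 + 265933) + (229*197 + 197)) = 8446/(25*(231510 + (45113 + 197))) = 8446/(25*(231510 + 45310)) = (8446/25)/276820 = (8446/25)*(1/276820) = 4223/3460250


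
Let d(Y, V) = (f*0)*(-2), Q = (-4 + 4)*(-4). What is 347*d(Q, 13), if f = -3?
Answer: 0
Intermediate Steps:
Q = 0 (Q = 0*(-4) = 0)
d(Y, V) = 0 (d(Y, V) = -3*0*(-2) = 0*(-2) = 0)
347*d(Q, 13) = 347*0 = 0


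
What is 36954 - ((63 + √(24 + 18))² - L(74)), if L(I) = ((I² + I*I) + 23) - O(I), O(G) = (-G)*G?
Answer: 49394 - 126*√42 ≈ 48577.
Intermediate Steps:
O(G) = -G²
L(I) = 23 + 3*I² (L(I) = ((I² + I*I) + 23) - (-1)*I² = ((I² + I²) + 23) + I² = (2*I² + 23) + I² = (23 + 2*I²) + I² = 23 + 3*I²)
36954 - ((63 + √(24 + 18))² - L(74)) = 36954 - ((63 + √(24 + 18))² - (23 + 3*74²)) = 36954 - ((63 + √42)² - (23 + 3*5476)) = 36954 - ((63 + √42)² - (23 + 16428)) = 36954 - ((63 + √42)² - 1*16451) = 36954 - ((63 + √42)² - 16451) = 36954 - (-16451 + (63 + √42)²) = 36954 + (16451 - (63 + √42)²) = 53405 - (63 + √42)²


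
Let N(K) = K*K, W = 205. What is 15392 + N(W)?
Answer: 57417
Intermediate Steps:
N(K) = K**2
15392 + N(W) = 15392 + 205**2 = 15392 + 42025 = 57417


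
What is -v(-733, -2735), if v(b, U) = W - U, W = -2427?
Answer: -308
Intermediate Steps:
v(b, U) = -2427 - U
-v(-733, -2735) = -(-2427 - 1*(-2735)) = -(-2427 + 2735) = -1*308 = -308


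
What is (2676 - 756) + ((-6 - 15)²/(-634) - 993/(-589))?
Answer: 717347733/373426 ≈ 1921.0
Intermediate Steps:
(2676 - 756) + ((-6 - 15)²/(-634) - 993/(-589)) = 1920 + ((-21)²*(-1/634) - 993*(-1/589)) = 1920 + (441*(-1/634) + 993/589) = 1920 + (-441/634 + 993/589) = 1920 + 369813/373426 = 717347733/373426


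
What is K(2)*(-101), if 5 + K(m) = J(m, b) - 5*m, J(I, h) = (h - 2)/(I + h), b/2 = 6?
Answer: 10100/7 ≈ 1442.9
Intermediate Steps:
b = 12 (b = 2*6 = 12)
J(I, h) = (-2 + h)/(I + h)
K(m) = -5 - 5*m + 10/(12 + m) (K(m) = -5 + ((-2 + 12)/(m + 12) - 5*m) = -5 + (10/(12 + m) - 5*m) = -5 + (-5*m + 10/(12 + m)) = -5 - 5*m + 10/(12 + m))
K(2)*(-101) = (5*(2 - (1 + 2)*(12 + 2))/(12 + 2))*(-101) = (5*(2 - 1*3*14)/14)*(-101) = (5*(1/14)*(2 - 42))*(-101) = (5*(1/14)*(-40))*(-101) = -100/7*(-101) = 10100/7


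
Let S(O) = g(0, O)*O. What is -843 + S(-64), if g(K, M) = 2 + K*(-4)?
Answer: -971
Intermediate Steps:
g(K, M) = 2 - 4*K
S(O) = 2*O (S(O) = (2 - 4*0)*O = (2 + 0)*O = 2*O)
-843 + S(-64) = -843 + 2*(-64) = -843 - 128 = -971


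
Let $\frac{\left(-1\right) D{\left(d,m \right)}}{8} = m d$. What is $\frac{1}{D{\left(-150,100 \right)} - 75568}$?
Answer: $\frac{1}{44432} \approx 2.2506 \cdot 10^{-5}$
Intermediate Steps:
$D{\left(d,m \right)} = - 8 d m$ ($D{\left(d,m \right)} = - 8 m d = - 8 d m$)
$\frac{1}{D{\left(-150,100 \right)} - 75568} = \frac{1}{\left(-8\right) \left(-150\right) 100 - 75568} = \frac{1}{120000 - 75568} = \frac{1}{44432}$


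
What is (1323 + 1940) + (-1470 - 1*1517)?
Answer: 276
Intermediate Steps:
(1323 + 1940) + (-1470 - 1*1517) = 3263 + (-1470 - 1517) = 3263 - 2987 = 276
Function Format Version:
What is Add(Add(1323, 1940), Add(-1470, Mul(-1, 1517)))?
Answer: 276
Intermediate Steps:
Add(Add(1323, 1940), Add(-1470, Mul(-1, 1517))) = Add(3263, Add(-1470, -1517)) = Add(3263, -2987) = 276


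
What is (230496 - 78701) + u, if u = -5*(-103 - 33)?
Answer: 152475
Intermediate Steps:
u = 680 (u = -5*(-136) = 680)
(230496 - 78701) + u = (230496 - 78701) + 680 = 151795 + 680 = 152475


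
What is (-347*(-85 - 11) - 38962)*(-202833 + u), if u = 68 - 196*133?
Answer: 1292906450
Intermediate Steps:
u = -26000 (u = 68 - 26068 = -26000)
(-347*(-85 - 11) - 38962)*(-202833 + u) = (-347*(-85 - 11) - 38962)*(-202833 - 26000) = (-347*(-96) - 38962)*(-228833) = (33312 - 38962)*(-228833) = -5650*(-228833) = 1292906450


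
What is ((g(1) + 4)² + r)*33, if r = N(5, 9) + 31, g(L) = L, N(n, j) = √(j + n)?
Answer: 1848 + 33*√14 ≈ 1971.5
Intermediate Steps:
r = 31 + √14 (r = √(9 + 5) + 31 = √14 + 31 = 31 + √14 ≈ 34.742)
((g(1) + 4)² + r)*33 = ((1 + 4)² + (31 + √14))*33 = (5² + (31 + √14))*33 = (25 + (31 + √14))*33 = (56 + √14)*33 = 1848 + 33*√14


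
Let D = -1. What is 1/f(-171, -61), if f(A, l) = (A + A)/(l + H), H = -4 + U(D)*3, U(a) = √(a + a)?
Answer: 65/342 - I*√2/114 ≈ 0.19006 - 0.012405*I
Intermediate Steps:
U(a) = √2*√a (U(a) = √(2*a) = √2*√a)
H = -4 + 3*I*√2 (H = -4 + (√2*√(-1))*3 = -4 + (√2*I)*3 = -4 + (I*√2)*3 = -4 + 3*I*√2 ≈ -4.0 + 4.2426*I)
f(A, l) = 2*A/(-4 + l + 3*I*√2) (f(A, l) = (A + A)/(l + (-4 + 3*I*√2)) = (2*A)/(-4 + l + 3*I*√2) = 2*A/(-4 + l + 3*I*√2))
1/f(-171, -61) = 1/(2*(-171)/(-4 - 61 + 3*I*√2)) = 1/(2*(-171)/(-65 + 3*I*√2)) = 1/(-342/(-65 + 3*I*√2)) = 65/342 - I*√2/114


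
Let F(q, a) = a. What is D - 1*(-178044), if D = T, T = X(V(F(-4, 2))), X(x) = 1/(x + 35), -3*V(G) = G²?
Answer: 17982447/101 ≈ 1.7804e+5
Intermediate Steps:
V(G) = -G²/3
X(x) = 1/(35 + x)
T = 3/101 (T = 1/(35 - ⅓*2²) = 1/(35 - ⅓*4) = 1/(35 - 4/3) = 1/(101/3) = 3/101 ≈ 0.029703)
D = 3/101 ≈ 0.029703
D - 1*(-178044) = 3/101 - 1*(-178044) = 3/101 + 178044 = 17982447/101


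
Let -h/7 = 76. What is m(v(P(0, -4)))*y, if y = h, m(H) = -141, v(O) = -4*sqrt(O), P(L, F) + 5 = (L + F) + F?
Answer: 75012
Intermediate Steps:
P(L, F) = -5 + L + 2*F (P(L, F) = -5 + ((L + F) + F) = -5 + ((F + L) + F) = -5 + (L + 2*F) = -5 + L + 2*F)
h = -532 (h = -7*76 = -532)
y = -532
m(v(P(0, -4)))*y = -141*(-532) = 75012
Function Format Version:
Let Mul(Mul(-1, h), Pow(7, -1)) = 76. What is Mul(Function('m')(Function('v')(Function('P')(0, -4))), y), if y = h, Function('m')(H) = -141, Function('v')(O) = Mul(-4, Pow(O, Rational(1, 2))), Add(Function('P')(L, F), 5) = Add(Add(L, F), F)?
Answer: 75012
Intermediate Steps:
Function('P')(L, F) = Add(-5, L, Mul(2, F)) (Function('P')(L, F) = Add(-5, Add(Add(L, F), F)) = Add(-5, Add(Add(F, L), F)) = Add(-5, Add(L, Mul(2, F))) = Add(-5, L, Mul(2, F)))
h = -532 (h = Mul(-7, 76) = -532)
y = -532
Mul(Function('m')(Function('v')(Function('P')(0, -4))), y) = Mul(-141, -532) = 75012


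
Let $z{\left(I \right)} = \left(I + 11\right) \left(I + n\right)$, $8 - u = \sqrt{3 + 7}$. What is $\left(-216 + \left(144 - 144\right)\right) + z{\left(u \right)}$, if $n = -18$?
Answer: $-396 - 9 \sqrt{10} \approx -424.46$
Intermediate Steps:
$u = 8 - \sqrt{10}$ ($u = 8 - \sqrt{3 + 7} = 8 - \sqrt{10} \approx 4.8377$)
$z{\left(I \right)} = \left(-18 + I\right) \left(11 + I\right)$ ($z{\left(I \right)} = \left(I + 11\right) \left(I - 18\right) = \left(11 + I\right) \left(-18 + I\right) = \left(-18 + I\right) \left(11 + I\right)$)
$\left(-216 + \left(144 - 144\right)\right) + z{\left(u \right)} = \left(-216 + \left(144 - 144\right)\right) - \left(198 - \left(8 - \sqrt{10}\right)^{2} + 7 \left(8 - \sqrt{10}\right)\right) = \left(-216 + 0\right) - \left(254 - \left(8 - \sqrt{10}\right)^{2} - 7 \sqrt{10}\right) = -216 + \left(-254 + \left(8 - \sqrt{10}\right)^{2} + 7 \sqrt{10}\right) = -470 + \left(8 - \sqrt{10}\right)^{2} + 7 \sqrt{10}$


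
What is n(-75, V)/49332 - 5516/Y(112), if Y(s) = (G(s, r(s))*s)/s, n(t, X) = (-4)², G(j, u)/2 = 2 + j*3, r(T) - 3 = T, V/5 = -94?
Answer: -17006531/2084277 ≈ -8.1594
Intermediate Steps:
V = -470 (V = 5*(-94) = -470)
r(T) = 3 + T
G(j, u) = 4 + 6*j (G(j, u) = 2*(2 + j*3) = 2*(2 + 3*j) = 4 + 6*j)
n(t, X) = 16
Y(s) = 4 + 6*s (Y(s) = ((4 + 6*s)*s)/s = (s*(4 + 6*s))/s = 4 + 6*s)
n(-75, V)/49332 - 5516/Y(112) = 16/49332 - 5516/(4 + 6*112) = 16*(1/49332) - 5516/(4 + 672) = 4/12333 - 5516/676 = 4/12333 - 5516*1/676 = 4/12333 - 1379/169 = -17006531/2084277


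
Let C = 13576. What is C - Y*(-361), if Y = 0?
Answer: 13576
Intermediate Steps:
C - Y*(-361) = 13576 - 0*(-361) = 13576 - 1*0 = 13576 + 0 = 13576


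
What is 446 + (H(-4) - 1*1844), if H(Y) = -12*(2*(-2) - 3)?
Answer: -1314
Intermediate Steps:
H(Y) = 84 (H(Y) = -12*(-4 - 3) = -12*(-7) = 84)
446 + (H(-4) - 1*1844) = 446 + (84 - 1*1844) = 446 + (84 - 1844) = 446 - 1760 = -1314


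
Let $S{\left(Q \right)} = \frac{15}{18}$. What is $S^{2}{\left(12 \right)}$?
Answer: $\frac{25}{36} \approx 0.69444$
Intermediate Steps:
$S{\left(Q \right)} = \frac{5}{6}$ ($S{\left(Q \right)} = 15 \cdot \frac{1}{18} = \frac{5}{6}$)
$S^{2}{\left(12 \right)} = \left(\frac{5}{6}\right)^{2} = \frac{25}{36}$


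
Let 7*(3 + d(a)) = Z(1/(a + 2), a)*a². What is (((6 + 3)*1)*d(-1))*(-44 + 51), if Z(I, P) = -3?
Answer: -216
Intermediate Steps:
d(a) = -3 - 3*a²/7 (d(a) = -3 + (-3*a²)/7 = -3 - 3*a²/7)
(((6 + 3)*1)*d(-1))*(-44 + 51) = (((6 + 3)*1)*(-3 - 3/7*(-1)²))*(-44 + 51) = ((9*1)*(-3 - 3/7*1))*7 = (9*(-3 - 3/7))*7 = (9*(-24/7))*7 = -216/7*7 = -216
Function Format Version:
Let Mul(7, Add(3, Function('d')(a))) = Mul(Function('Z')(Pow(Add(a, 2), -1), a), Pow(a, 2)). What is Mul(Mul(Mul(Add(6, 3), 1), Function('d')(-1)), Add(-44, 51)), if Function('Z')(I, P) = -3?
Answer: -216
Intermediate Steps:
Function('d')(a) = Add(-3, Mul(Rational(-3, 7), Pow(a, 2))) (Function('d')(a) = Add(-3, Mul(Rational(1, 7), Mul(-3, Pow(a, 2)))) = Add(-3, Mul(Rational(-3, 7), Pow(a, 2))))
Mul(Mul(Mul(Add(6, 3), 1), Function('d')(-1)), Add(-44, 51)) = Mul(Mul(Mul(Add(6, 3), 1), Add(-3, Mul(Rational(-3, 7), Pow(-1, 2)))), Add(-44, 51)) = Mul(Mul(Mul(9, 1), Add(-3, Mul(Rational(-3, 7), 1))), 7) = Mul(Mul(9, Add(-3, Rational(-3, 7))), 7) = Mul(Mul(9, Rational(-24, 7)), 7) = Mul(Rational(-216, 7), 7) = -216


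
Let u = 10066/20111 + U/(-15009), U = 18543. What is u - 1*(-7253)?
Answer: 104241294908/14373619 ≈ 7252.3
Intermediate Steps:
u = -10563699/14373619 (u = 10066/20111 + 18543/(-15009) = 10066*(1/20111) + 18543*(-1/15009) = 1438/2873 - 6181/5003 = -10563699/14373619 ≈ -0.73494)
u - 1*(-7253) = -10563699/14373619 - 1*(-7253) = -10563699/14373619 + 7253 = 104241294908/14373619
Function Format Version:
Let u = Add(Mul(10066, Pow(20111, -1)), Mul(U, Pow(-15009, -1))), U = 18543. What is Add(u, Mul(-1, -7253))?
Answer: Rational(104241294908, 14373619) ≈ 7252.3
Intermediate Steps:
u = Rational(-10563699, 14373619) (u = Add(Mul(10066, Pow(20111, -1)), Mul(18543, Pow(-15009, -1))) = Add(Mul(10066, Rational(1, 20111)), Mul(18543, Rational(-1, 15009))) = Add(Rational(1438, 2873), Rational(-6181, 5003)) = Rational(-10563699, 14373619) ≈ -0.73494)
Add(u, Mul(-1, -7253)) = Add(Rational(-10563699, 14373619), Mul(-1, -7253)) = Add(Rational(-10563699, 14373619), 7253) = Rational(104241294908, 14373619)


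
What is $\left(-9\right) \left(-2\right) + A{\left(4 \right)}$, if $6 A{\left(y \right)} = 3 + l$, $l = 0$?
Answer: $\frac{37}{2} \approx 18.5$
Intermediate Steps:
$A{\left(y \right)} = \frac{1}{2}$ ($A{\left(y \right)} = \frac{3 + 0}{6} = \frac{1}{6} \cdot 3 = \frac{1}{2}$)
$\left(-9\right) \left(-2\right) + A{\left(4 \right)} = \left(-9\right) \left(-2\right) + \frac{1}{2} = 18 + \frac{1}{2} = \frac{37}{2}$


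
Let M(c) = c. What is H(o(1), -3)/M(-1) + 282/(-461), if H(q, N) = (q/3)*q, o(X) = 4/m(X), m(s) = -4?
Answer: -1307/1383 ≈ -0.94505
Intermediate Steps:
o(X) = -1 (o(X) = 4/(-4) = 4*(-¼) = -1)
H(q, N) = q²/3 (H(q, N) = (q*(⅓))*q = (q/3)*q = q²/3)
H(o(1), -3)/M(-1) + 282/(-461) = ((⅓)*(-1)²)/(-1) + 282/(-461) = ((⅓)*1)*(-1) + 282*(-1/461) = (⅓)*(-1) - 282/461 = -⅓ - 282/461 = -1307/1383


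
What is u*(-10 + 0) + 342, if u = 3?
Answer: 312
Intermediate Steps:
u*(-10 + 0) + 342 = 3*(-10 + 0) + 342 = 3*(-10) + 342 = -30 + 342 = 312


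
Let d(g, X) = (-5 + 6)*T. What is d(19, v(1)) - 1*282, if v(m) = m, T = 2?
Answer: -280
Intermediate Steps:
d(g, X) = 2 (d(g, X) = (-5 + 6)*2 = 1*2 = 2)
d(19, v(1)) - 1*282 = 2 - 1*282 = 2 - 282 = -280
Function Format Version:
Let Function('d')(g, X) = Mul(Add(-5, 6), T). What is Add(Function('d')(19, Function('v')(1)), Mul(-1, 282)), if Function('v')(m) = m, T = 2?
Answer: -280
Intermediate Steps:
Function('d')(g, X) = 2 (Function('d')(g, X) = Mul(Add(-5, 6), 2) = Mul(1, 2) = 2)
Add(Function('d')(19, Function('v')(1)), Mul(-1, 282)) = Add(2, Mul(-1, 282)) = Add(2, -282) = -280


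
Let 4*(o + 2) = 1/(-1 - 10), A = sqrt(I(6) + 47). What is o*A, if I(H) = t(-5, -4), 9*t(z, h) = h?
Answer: -89*sqrt(419)/132 ≈ -13.801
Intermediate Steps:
t(z, h) = h/9
I(H) = -4/9 (I(H) = (1/9)*(-4) = -4/9)
A = sqrt(419)/3 (A = sqrt(-4/9 + 47) = sqrt(419/9) = sqrt(419)/3 ≈ 6.8232)
o = -89/44 (o = -2 + 1/(4*(-1 - 10)) = -2 + (1/4)/(-11) = -2 + (1/4)*(-1/11) = -2 - 1/44 = -89/44 ≈ -2.0227)
o*A = -89*sqrt(419)/132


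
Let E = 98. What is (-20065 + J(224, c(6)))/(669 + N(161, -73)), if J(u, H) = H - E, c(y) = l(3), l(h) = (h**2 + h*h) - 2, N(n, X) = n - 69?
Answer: -20147/761 ≈ -26.474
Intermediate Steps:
N(n, X) = -69 + n
l(h) = -2 + 2*h**2 (l(h) = (h**2 + h**2) - 2 = 2*h**2 - 2 = -2 + 2*h**2)
c(y) = 16 (c(y) = -2 + 2*3**2 = -2 + 2*9 = -2 + 18 = 16)
J(u, H) = -98 + H (J(u, H) = H - 1*98 = H - 98 = -98 + H)
(-20065 + J(224, c(6)))/(669 + N(161, -73)) = (-20065 + (-98 + 16))/(669 + (-69 + 161)) = (-20065 - 82)/(669 + 92) = -20147/761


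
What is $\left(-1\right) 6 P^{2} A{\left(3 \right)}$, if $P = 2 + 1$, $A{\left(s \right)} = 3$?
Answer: $-162$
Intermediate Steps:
$P = 3$
$\left(-1\right) 6 P^{2} A{\left(3 \right)} = \left(-1\right) 6 \cdot 3^{2} \cdot 3 = \left(-6\right) 9 \cdot 3 = \left(-54\right) 3 = -162$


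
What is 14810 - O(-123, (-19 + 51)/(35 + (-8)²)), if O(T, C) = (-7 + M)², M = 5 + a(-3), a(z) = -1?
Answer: 14801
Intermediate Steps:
M = 4 (M = 5 - 1 = 4)
O(T, C) = 9 (O(T, C) = (-7 + 4)² = (-3)² = 9)
14810 - O(-123, (-19 + 51)/(35 + (-8)²)) = 14810 - 1*9 = 14810 - 9 = 14801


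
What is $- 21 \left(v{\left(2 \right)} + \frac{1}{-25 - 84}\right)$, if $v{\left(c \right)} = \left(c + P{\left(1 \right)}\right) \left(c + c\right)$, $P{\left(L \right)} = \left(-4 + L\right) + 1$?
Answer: $\frac{21}{109} \approx 0.19266$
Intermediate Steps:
$P{\left(L \right)} = -3 + L$
$v{\left(c \right)} = 2 c \left(-2 + c\right)$ ($v{\left(c \right)} = \left(c + \left(-3 + 1\right)\right) \left(c + c\right) = \left(c - 2\right) 2 c = \left(-2 + c\right) 2 c = 2 c \left(-2 + c\right)$)
$- 21 \left(v{\left(2 \right)} + \frac{1}{-25 - 84}\right) = - 21 \left(2 \cdot 2 \left(-2 + 2\right) + \frac{1}{-25 - 84}\right) = - 21 \left(2 \cdot 2 \cdot 0 + \frac{1}{-109}\right) = - 21 \left(0 - \frac{1}{109}\right) = \left(-21\right) \left(- \frac{1}{109}\right) = \frac{21}{109}$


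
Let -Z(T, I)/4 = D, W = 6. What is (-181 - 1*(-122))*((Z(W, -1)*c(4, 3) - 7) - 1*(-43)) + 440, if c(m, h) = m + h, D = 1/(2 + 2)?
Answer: -1271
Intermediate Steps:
D = 1/4 ≈ 0.25000
Z(T, I) = -1 (Z(T, I) = -4*1/4 = -1)
c(m, h) = h + m
(-181 - 1*(-122))*((Z(W, -1)*c(4, 3) - 7) - 1*(-43)) + 440 = (-181 - 1*(-122))*((-(3 + 4) - 7) - 1*(-43)) + 440 = (-181 + 122)*((-1*7 - 7) + 43) + 440 = -59*((-7 - 7) + 43) + 440 = -59*(-14 + 43) + 440 = -59*29 + 440 = -1711 + 440 = -1271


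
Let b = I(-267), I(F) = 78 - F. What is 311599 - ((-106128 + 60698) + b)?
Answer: 356684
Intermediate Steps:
b = 345 (b = 78 - 1*(-267) = 78 + 267 = 345)
311599 - ((-106128 + 60698) + b) = 311599 - ((-106128 + 60698) + 345) = 311599 - (-45430 + 345) = 311599 - 1*(-45085) = 311599 + 45085 = 356684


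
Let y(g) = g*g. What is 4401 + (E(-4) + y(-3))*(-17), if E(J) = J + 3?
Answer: 4265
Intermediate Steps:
E(J) = 3 + J
y(g) = g²
4401 + (E(-4) + y(-3))*(-17) = 4401 + ((3 - 4) + (-3)²)*(-17) = 4401 + (-1 + 9)*(-17) = 4401 + 8*(-17) = 4401 - 136 = 4265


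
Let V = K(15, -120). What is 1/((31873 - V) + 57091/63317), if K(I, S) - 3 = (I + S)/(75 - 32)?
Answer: 2722631/86779353168 ≈ 3.1374e-5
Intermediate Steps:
K(I, S) = 3 + I/43 + S/43 (K(I, S) = 3 + (I + S)/(75 - 32) = 3 + (I + S)/43 = 3 + (I + S)*(1/43) = 3 + (I/43 + S/43) = 3 + I/43 + S/43)
V = 24/43 (V = 3 + (1/43)*15 + (1/43)*(-120) = 3 + 15/43 - 120/43 = 24/43 ≈ 0.55814)
1/((31873 - V) + 57091/63317) = 1/((31873 - 1*24/43) + 57091/63317) = 1/((31873 - 24/43) + 57091*(1/63317)) = 1/(1370515/43 + 57091/63317) = 1/(86779353168/2722631) = 2722631/86779353168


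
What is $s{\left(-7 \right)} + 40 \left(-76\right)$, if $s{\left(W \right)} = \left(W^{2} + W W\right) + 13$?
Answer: $-2929$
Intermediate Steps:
$s{\left(W \right)} = 13 + 2 W^{2}$ ($s{\left(W \right)} = \left(W^{2} + W^{2}\right) + 13 = 2 W^{2} + 13 = 13 + 2 W^{2}$)
$s{\left(-7 \right)} + 40 \left(-76\right) = \left(13 + 2 \left(-7\right)^{2}\right) + 40 \left(-76\right) = \left(13 + 2 \cdot 49\right) - 3040 = \left(13 + 98\right) - 3040 = 111 - 3040 = -2929$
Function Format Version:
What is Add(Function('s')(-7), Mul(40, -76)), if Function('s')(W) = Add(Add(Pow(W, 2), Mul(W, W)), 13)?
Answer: -2929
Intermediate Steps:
Function('s')(W) = Add(13, Mul(2, Pow(W, 2))) (Function('s')(W) = Add(Add(Pow(W, 2), Pow(W, 2)), 13) = Add(Mul(2, Pow(W, 2)), 13) = Add(13, Mul(2, Pow(W, 2))))
Add(Function('s')(-7), Mul(40, -76)) = Add(Add(13, Mul(2, Pow(-7, 2))), Mul(40, -76)) = Add(Add(13, Mul(2, 49)), -3040) = Add(Add(13, 98), -3040) = Add(111, -3040) = -2929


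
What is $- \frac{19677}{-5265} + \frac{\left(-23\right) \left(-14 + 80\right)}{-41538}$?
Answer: $\frac{1993564}{528255} \approx 3.7739$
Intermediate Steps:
$- \frac{19677}{-5265} + \frac{\left(-23\right) \left(-14 + 80\right)}{-41538} = \left(-19677\right) \left(- \frac{1}{5265}\right) + \left(-23\right) 66 \left(- \frac{1}{41538}\right) = \frac{6559}{1755} - - \frac{11}{301} = \frac{6559}{1755} + \frac{11}{301} = \frac{1993564}{528255}$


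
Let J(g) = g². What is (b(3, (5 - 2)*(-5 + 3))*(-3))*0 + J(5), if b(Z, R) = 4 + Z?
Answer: 25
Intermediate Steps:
(b(3, (5 - 2)*(-5 + 3))*(-3))*0 + J(5) = ((4 + 3)*(-3))*0 + 5² = (7*(-3))*0 + 25 = -21*0 + 25 = 0 + 25 = 25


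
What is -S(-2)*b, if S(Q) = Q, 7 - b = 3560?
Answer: -7106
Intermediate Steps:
b = -3553 (b = 7 - 1*3560 = 7 - 3560 = -3553)
-S(-2)*b = -(-2)*(-3553) = -1*7106 = -7106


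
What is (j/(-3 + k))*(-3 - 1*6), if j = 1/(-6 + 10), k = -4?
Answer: 9/28 ≈ 0.32143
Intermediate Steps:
j = ¼ (j = 1/4 = ¼ ≈ 0.25000)
(j/(-3 + k))*(-3 - 1*6) = (1/(4*(-3 - 4)))*(-3 - 1*6) = ((¼)/(-7))*(-3 - 6) = ((¼)*(-⅐))*(-9) = -1/28*(-9) = 9/28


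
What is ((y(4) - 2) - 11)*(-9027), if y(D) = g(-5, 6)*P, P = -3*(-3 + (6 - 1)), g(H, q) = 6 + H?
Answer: 171513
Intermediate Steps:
P = -6 (P = -3*(-3 + 5) = -3*2 = -6)
y(D) = -6 (y(D) = (6 - 5)*(-6) = 1*(-6) = -6)
((y(4) - 2) - 11)*(-9027) = ((-6 - 2) - 11)*(-9027) = (-8 - 11)*(-9027) = -19*(-9027) = 171513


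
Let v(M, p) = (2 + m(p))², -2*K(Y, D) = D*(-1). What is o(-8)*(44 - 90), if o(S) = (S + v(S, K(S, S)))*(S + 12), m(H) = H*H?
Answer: -58144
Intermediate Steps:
m(H) = H²
K(Y, D) = D/2 (K(Y, D) = -D*(-1)/2 = -(-1)*D/2 = D/2)
v(M, p) = (2 + p²)²
o(S) = (12 + S)*(S + (2 + S²/4)²) (o(S) = (S + (2 + (S/2)²)²)*(S + 12) = (S + (2 + S²/4)²)*(12 + S) = (12 + S)*(S + (2 + S²/4)²))
o(-8)*(44 - 90) = (48 + (-8)³ + 13*(-8)² + 16*(-8) + (1/16)*(-8)⁵ + (¾)*(-8)⁴)*(44 - 90) = (48 - 512 + 13*64 - 128 + (1/16)*(-32768) + (¾)*4096)*(-46) = (48 - 512 + 832 - 128 - 2048 + 3072)*(-46) = 1264*(-46) = -58144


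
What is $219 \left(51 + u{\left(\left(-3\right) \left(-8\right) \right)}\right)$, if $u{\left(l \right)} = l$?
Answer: $16425$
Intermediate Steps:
$219 \left(51 + u{\left(\left(-3\right) \left(-8\right) \right)}\right) = 219 \left(51 - -24\right) = 219 \left(51 + 24\right) = 219 \cdot 75 = 16425$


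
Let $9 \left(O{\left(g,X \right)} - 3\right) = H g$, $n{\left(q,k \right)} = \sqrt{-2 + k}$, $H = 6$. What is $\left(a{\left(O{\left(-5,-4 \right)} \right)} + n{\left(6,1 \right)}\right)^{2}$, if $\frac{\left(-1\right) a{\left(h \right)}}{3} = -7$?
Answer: $\left(21 + i\right)^{2} \approx 440.0 + 42.0 i$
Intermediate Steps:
$O{\left(g,X \right)} = 3 + \frac{2 g}{3}$ ($O{\left(g,X \right)} = 3 + \frac{6 g}{9} = 3 + \frac{2 g}{3}$)
$a{\left(h \right)} = 21$ ($a{\left(h \right)} = \left(-3\right) \left(-7\right) = 21$)
$\left(a{\left(O{\left(-5,-4 \right)} \right)} + n{\left(6,1 \right)}\right)^{2} = \left(21 + \sqrt{-2 + 1}\right)^{2} = \left(21 + \sqrt{-1}\right)^{2} = \left(21 + i\right)^{2}$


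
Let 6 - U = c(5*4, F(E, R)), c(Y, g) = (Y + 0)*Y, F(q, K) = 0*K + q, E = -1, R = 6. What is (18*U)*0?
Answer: 0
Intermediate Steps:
F(q, K) = q (F(q, K) = 0 + q = q)
c(Y, g) = Y² (c(Y, g) = Y*Y = Y²)
U = -394 (U = 6 - (5*4)² = 6 - 1*20² = 6 - 1*400 = 6 - 400 = -394)
(18*U)*0 = (18*(-394))*0 = -7092*0 = 0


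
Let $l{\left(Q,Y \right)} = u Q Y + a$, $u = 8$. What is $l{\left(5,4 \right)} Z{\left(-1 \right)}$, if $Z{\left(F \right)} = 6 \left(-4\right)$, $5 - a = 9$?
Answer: $-3744$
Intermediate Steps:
$a = -4$ ($a = 5 - 9 = -4$)
$Z{\left(F \right)} = -24$
$l{\left(Q,Y \right)} = -4 + 8 Q Y$ ($l{\left(Q,Y \right)} = 8 Q Y - 4 = -4 + 8 Q Y$)
$l{\left(5,4 \right)} Z{\left(-1 \right)} = \left(-4 + 8 \cdot 5 \cdot 4\right) \left(-24\right) = \left(-4 + 160\right) \left(-24\right) = 156 \left(-24\right) = -3744$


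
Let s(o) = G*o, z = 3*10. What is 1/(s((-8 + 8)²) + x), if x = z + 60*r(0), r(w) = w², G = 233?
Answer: 1/30 ≈ 0.033333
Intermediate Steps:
z = 30
s(o) = 233*o
x = 30 (x = 30 + 60*0² = 30 + 60*0 = 30 + 0 = 30)
1/(s((-8 + 8)²) + x) = 1/(233*(-8 + 8)² + 30) = 1/(233*0² + 30) = 1/(233*0 + 30) = 1/(0 + 30) = 1/30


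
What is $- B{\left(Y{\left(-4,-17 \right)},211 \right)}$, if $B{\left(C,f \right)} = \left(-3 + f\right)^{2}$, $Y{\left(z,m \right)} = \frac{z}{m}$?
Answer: $-43264$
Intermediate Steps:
$- B{\left(Y{\left(-4,-17 \right)},211 \right)} = - \left(-3 + 211\right)^{2} = - 208^{2} = \left(-1\right) 43264 = -43264$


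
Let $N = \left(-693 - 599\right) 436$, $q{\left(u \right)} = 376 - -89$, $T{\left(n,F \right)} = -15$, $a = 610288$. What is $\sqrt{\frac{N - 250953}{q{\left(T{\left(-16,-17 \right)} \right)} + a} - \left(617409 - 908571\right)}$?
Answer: $\frac{\sqrt{108608526859602913}}{610753} \approx 539.59$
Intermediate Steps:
$q{\left(u \right)} = 465$ ($q{\left(u \right)} = 376 + 89 = 465$)
$N = -563312$ ($N = \left(-1292\right) 436 = -563312$)
$\sqrt{\frac{N - 250953}{q{\left(T{\left(-16,-17 \right)} \right)} + a} - \left(617409 - 908571\right)} = \sqrt{\frac{-563312 - 250953}{465 + 610288} - \left(617409 - 908571\right)} = \sqrt{- \frac{814265}{610753} - -291162} = \sqrt{\left(-814265\right) \frac{1}{610753} + 291162} = \sqrt{- \frac{814265}{610753} + 291162} = \sqrt{\frac{177827250721}{610753}} = \frac{\sqrt{108608526859602913}}{610753}$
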